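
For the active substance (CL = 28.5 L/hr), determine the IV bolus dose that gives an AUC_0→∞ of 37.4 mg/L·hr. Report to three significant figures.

Dose_iv = CL × AUC_0→∞
     = 28.5 × 37.4 = 1065.9 mg

Dose = 1070 mg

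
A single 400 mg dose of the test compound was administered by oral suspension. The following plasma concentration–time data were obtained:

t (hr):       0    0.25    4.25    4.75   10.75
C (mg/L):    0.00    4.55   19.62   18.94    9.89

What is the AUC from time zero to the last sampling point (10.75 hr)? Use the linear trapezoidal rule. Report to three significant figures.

Trapezoidal AUC_0→10.75:
  [0→0.25]: (0.00+4.55)/2 × 0.25 = 0.56875
  [0.25→4.25]: (4.55+19.62)/2 × 4 = 48.34
  [4.25→4.75]: (19.62+18.94)/2 × 0.5 = 9.64
  [4.75→10.75]: (18.94+9.89)/2 × 6 = 86.49
  Sum = 145.03875 mg/L·hr

AUC = 145 mg/L·hr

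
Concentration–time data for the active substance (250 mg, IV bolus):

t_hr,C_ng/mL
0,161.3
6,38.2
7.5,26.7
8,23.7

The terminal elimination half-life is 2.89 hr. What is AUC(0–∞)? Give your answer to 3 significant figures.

Trapezoidal AUC_0→8:
  [0→6]: (161.3+38.2)/2 × 6 = 598.5
  [6→7.5]: (38.2+26.7)/2 × 1.5 = 48.675
  [7.5→8]: (26.7+23.7)/2 × 0.5 = 12.6
  Sum = 659.775 ng/mL·hr
k_e = ln2 / t½ = 0.693147 / 2.89 = 0.2398 hr^-1
Extrapolated tail: C_last / k_e = 23.7 / 0.2398 = 98.832
AUC_0→∞ = 659.775 + 98.832 = 758.607 ng/mL·hr

AUC = 759 ng/mL·hr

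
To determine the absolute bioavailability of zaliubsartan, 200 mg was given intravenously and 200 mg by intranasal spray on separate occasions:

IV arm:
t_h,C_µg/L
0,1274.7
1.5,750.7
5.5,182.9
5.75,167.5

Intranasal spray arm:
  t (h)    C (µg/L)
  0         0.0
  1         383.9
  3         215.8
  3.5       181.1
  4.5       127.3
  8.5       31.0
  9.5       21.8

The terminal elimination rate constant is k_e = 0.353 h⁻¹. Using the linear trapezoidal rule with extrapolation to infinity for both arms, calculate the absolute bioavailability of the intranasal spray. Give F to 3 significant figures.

F = 0.371

Trapezoidal AUC_0→5.75 (IV):
  [0→1.5]: (1274.7+750.7)/2 × 1.5 = 1519.05
  [1.5→5.5]: (750.7+182.9)/2 × 4 = 1867.2
  [5.5→5.75]: (182.9+167.5)/2 × 0.25 = 43.8
  Sum = 3430.05 µg/L·h
IV tail: 167.5/0.353 = 474.504; AUC_iv,0→∞ = 3430.05 + 474.504 = 3904.554 µg/L·h
Trapezoidal AUC_0→9.5 (intranasal spray):
  [0→1]: (0.0+383.9)/2 × 1 = 191.95
  [1→3]: (383.9+215.8)/2 × 2 = 599.7
  [3→3.5]: (215.8+181.1)/2 × 0.5 = 99.225
  [3.5→4.5]: (181.1+127.3)/2 × 1 = 154.2
  [4.5→8.5]: (127.3+31.0)/2 × 4 = 316.6
  [8.5→9.5]: (31.0+21.8)/2 × 1 = 26.4
  Sum = 1388.075 µg/L·h
intranasal spray tail: 21.8/0.353 = 61.756; AUC_ev,0→∞ = 1388.075 + 61.756 = 1449.831 µg/L·h
F = (AUC_ev/D_ev)/(AUC_iv/D_iv) = (1449.831/200)/(3904.554/200) = 7.249155/19.52277 = 0.3713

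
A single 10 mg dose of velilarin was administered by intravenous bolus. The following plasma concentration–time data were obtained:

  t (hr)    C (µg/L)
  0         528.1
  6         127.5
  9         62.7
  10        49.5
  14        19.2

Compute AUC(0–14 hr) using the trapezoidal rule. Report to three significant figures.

Trapezoidal AUC_0→14:
  [0→6]: (528.1+127.5)/2 × 6 = 1966.8
  [6→9]: (127.5+62.7)/2 × 3 = 285.3
  [9→10]: (62.7+49.5)/2 × 1 = 56.1
  [10→14]: (49.5+19.2)/2 × 4 = 137.4
  Sum = 2445.6 µg/L·hr

AUC = 2450 µg/L·hr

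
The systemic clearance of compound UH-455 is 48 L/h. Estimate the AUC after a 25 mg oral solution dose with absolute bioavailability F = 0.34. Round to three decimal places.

AUC = 0.177 mg/L·h

AUC_0→∞ = F × Dose / CL
        = 0.34 × 25 / 48 = 0.177083 mg/L·h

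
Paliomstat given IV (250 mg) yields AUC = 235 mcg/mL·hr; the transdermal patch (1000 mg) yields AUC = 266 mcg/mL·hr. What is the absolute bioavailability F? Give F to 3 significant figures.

F = 0.283

F = (AUC_ev / D_ev) / (AUC_iv / D_iv)
  = (266/1000) / (235/250)
  = 0.266 / 0.94 = 0.2830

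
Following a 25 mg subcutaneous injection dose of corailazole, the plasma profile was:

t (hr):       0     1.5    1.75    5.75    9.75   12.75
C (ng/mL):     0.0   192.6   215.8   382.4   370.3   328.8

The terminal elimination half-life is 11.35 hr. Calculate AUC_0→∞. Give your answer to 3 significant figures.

AUC = 9330 ng/mL·hr

Trapezoidal AUC_0→12.75:
  [0→1.5]: (0.0+192.6)/2 × 1.5 = 144.45
  [1.5→1.75]: (192.6+215.8)/2 × 0.25 = 51.05
  [1.75→5.75]: (215.8+382.4)/2 × 4 = 1196.4
  [5.75→9.75]: (382.4+370.3)/2 × 4 = 1505.4
  [9.75→12.75]: (370.3+328.8)/2 × 3 = 1048.65
  Sum = 3945.95 ng/mL·hr
k_e = ln2 / t½ = 0.693147 / 11.35 = 0.0611 hr^-1
Extrapolated tail: C_last / k_e = 328.8 / 0.0611 = 5381.342
AUC_0→∞ = 3945.95 + 5381.342 = 9327.292 ng/mL·hr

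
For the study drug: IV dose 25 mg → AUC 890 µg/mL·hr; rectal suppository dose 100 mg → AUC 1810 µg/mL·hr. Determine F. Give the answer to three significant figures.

F = (AUC_ev / D_ev) / (AUC_iv / D_iv)
  = (1810/100) / (890/25)
  = 18.1 / 35.6 = 0.5084

F = 0.508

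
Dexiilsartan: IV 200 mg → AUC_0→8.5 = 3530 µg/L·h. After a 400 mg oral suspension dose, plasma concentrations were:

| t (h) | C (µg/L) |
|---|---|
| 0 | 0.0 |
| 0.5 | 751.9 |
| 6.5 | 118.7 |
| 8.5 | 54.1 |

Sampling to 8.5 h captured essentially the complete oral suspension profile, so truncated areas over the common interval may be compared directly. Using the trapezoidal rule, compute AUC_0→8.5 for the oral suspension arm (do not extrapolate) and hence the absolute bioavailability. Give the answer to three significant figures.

Trapezoidal AUC_0→8.5 (oral suspension):
  [0→0.5]: (0.0+751.9)/2 × 0.5 = 187.975
  [0.5→6.5]: (751.9+118.7)/2 × 6 = 2611.8
  [6.5→8.5]: (118.7+54.1)/2 × 2 = 172.8
  Sum = 2972.575 µg/L·h
F = (AUC_ev/D_ev)/(AUC_iv/D_iv) = (2972.575/400)/(3530/200) = 7.4314375/17.65 = 0.4210

F = 0.421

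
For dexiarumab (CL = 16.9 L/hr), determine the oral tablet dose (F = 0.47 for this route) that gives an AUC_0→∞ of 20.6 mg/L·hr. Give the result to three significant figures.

Dose = CL × AUC_0→∞ / F
     = 16.9 × 20.6 / 0.47 = 740.723 mg

Dose = 741 mg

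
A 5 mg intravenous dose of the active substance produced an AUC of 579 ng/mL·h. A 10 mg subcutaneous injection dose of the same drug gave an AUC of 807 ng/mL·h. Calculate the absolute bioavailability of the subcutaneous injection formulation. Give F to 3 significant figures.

F = 0.697

F = (AUC_ev / D_ev) / (AUC_iv / D_iv)
  = (807/10) / (579/5)
  = 80.7 / 115.8 = 0.6969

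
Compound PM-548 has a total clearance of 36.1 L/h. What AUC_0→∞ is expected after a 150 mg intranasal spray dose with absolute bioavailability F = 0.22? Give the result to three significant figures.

AUC_0→∞ = F × Dose / CL
        = 0.22 × 150 / 36.1 = 0.914127 mg/L·h

AUC = 0.914 mg/L·h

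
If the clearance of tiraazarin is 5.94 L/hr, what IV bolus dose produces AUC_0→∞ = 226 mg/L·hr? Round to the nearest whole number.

Dose_iv = CL × AUC_0→∞
     = 5.94 × 226 = 1342.44 mg

Dose = 1342 mg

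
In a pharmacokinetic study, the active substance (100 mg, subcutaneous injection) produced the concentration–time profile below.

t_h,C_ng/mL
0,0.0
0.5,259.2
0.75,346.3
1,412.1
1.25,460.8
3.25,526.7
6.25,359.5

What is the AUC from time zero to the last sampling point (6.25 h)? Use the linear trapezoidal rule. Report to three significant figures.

AUC = 2660 ng/mL·h

Trapezoidal AUC_0→6.25:
  [0→0.5]: (0.0+259.2)/2 × 0.5 = 64.8
  [0.5→0.75]: (259.2+346.3)/2 × 0.25 = 75.6875
  [0.75→1]: (346.3+412.1)/2 × 0.25 = 94.8
  [1→1.25]: (412.1+460.8)/2 × 0.25 = 109.1125
  [1.25→3.25]: (460.8+526.7)/2 × 2 = 987.5
  [3.25→6.25]: (526.7+359.5)/2 × 3 = 1329.3
  Sum = 2661.2 ng/mL·h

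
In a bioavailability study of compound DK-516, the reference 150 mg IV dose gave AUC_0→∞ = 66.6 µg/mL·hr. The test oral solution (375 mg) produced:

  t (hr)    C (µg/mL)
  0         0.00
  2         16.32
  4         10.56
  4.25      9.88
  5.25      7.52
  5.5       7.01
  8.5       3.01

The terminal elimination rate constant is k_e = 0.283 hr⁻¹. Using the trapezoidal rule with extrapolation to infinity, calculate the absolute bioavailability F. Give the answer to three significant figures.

Trapezoidal AUC_0→8.5 (oral solution):
  [0→2]: (0.00+16.32)/2 × 2 = 16.32
  [2→4]: (16.32+10.56)/2 × 2 = 26.88
  [4→4.25]: (10.56+9.88)/2 × 0.25 = 2.555
  [4.25→5.25]: (9.88+7.52)/2 × 1 = 8.7
  [5.25→5.5]: (7.52+7.01)/2 × 0.25 = 1.81625
  [5.5→8.5]: (7.01+3.01)/2 × 3 = 15.03
  Sum = 71.30125 µg/mL·hr
Tail: C_last/k_e = 3.01/0.283 = 10.636
AUC_0→∞ (oral solution) = 71.30125 + 10.636 = 81.93725 µg/mL·hr
F = (AUC_ev/D_ev)/(AUC_iv/D_iv) = (81.93725/375)/(66.6/150) = 0.218499/0.444 = 0.4921

F = 0.492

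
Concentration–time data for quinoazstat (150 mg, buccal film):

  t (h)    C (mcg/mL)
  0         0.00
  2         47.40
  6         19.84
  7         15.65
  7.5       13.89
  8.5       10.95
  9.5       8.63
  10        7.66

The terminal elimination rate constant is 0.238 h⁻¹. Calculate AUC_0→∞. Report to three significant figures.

Trapezoidal AUC_0→10:
  [0→2]: (0.00+47.40)/2 × 2 = 47.4
  [2→6]: (47.40+19.84)/2 × 4 = 134.48
  [6→7]: (19.84+15.65)/2 × 1 = 17.745
  [7→7.5]: (15.65+13.89)/2 × 0.5 = 7.385
  [7.5→8.5]: (13.89+10.95)/2 × 1 = 12.42
  [8.5→9.5]: (10.95+8.63)/2 × 1 = 9.79
  [9.5→10]: (8.63+7.66)/2 × 0.5 = 4.0725
  Sum = 233.2925 mcg/mL·h
Extrapolated tail: C_last / k_e = 7.66 / 0.238 = 32.185
AUC_0→∞ = 233.2925 + 32.185 = 265.4775 mcg/mL·h

AUC = 265 mcg/mL·h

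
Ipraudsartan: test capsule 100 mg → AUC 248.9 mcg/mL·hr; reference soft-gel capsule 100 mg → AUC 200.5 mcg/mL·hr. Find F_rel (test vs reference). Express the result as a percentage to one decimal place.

F_rel = 124.1%

F_rel = (AUC_test/D_test) / (AUC_ref/D_ref)
      = (248.9/100) / (200.5/100)
      = 2.489 / 2.005 = 1.2414 = 124.14%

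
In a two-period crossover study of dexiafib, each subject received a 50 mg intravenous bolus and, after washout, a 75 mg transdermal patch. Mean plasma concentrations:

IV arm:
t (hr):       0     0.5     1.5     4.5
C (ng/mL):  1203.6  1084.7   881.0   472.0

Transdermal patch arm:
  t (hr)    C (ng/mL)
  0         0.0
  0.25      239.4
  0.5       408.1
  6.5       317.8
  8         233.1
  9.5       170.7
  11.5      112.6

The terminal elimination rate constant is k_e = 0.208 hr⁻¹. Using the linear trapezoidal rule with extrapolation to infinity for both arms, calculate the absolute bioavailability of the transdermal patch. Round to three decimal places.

Trapezoidal AUC_0→4.5 (IV):
  [0→0.5]: (1203.6+1084.7)/2 × 0.5 = 572.075
  [0.5→1.5]: (1084.7+881.0)/2 × 1 = 982.85
  [1.5→4.5]: (881.0+472.0)/2 × 3 = 2029.5
  Sum = 3584.425 ng/mL·hr
IV tail: 472.0/0.208 = 2269.231; AUC_iv,0→∞ = 3584.425 + 2269.231 = 5853.656 ng/mL·hr
Trapezoidal AUC_0→11.5 (transdermal patch):
  [0→0.25]: (0.0+239.4)/2 × 0.25 = 29.925
  [0.25→0.5]: (239.4+408.1)/2 × 0.25 = 80.9375
  [0.5→6.5]: (408.1+317.8)/2 × 6 = 2177.7
  [6.5→8]: (317.8+233.1)/2 × 1.5 = 413.175
  [8→9.5]: (233.1+170.7)/2 × 1.5 = 302.85
  [9.5→11.5]: (170.7+112.6)/2 × 2 = 283.3
  Sum = 3287.8875 ng/mL·hr
transdermal patch tail: 112.6/0.208 = 541.346; AUC_ev,0→∞ = 3287.8875 + 541.346 = 3829.2335 ng/mL·hr
F = (AUC_ev/D_ev)/(AUC_iv/D_iv) = (3829.2335/75)/(5853.656/50) = 51.0564/117.07312 = 0.4361

F = 0.436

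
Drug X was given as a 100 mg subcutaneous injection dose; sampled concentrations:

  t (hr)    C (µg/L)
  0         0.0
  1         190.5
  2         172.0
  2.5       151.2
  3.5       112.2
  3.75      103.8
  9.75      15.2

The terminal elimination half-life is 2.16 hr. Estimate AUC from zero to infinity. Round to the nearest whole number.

AUC = 920 µg/L·hr

Trapezoidal AUC_0→9.75:
  [0→1]: (0.0+190.5)/2 × 1 = 95.25
  [1→2]: (190.5+172.0)/2 × 1 = 181.25
  [2→2.5]: (172.0+151.2)/2 × 0.5 = 80.8
  [2.5→3.5]: (151.2+112.2)/2 × 1 = 131.7
  [3.5→3.75]: (112.2+103.8)/2 × 0.25 = 27.0
  [3.75→9.75]: (103.8+15.2)/2 × 6 = 357.0
  Sum = 873.0 µg/L·hr
k_e = ln2 / t½ = 0.693147 / 2.16 = 0.3209 hr^-1
Extrapolated tail: C_last / k_e = 15.2 / 0.3209 = 47.367
AUC_0→∞ = 873.0 + 47.367 = 920.367 µg/L·hr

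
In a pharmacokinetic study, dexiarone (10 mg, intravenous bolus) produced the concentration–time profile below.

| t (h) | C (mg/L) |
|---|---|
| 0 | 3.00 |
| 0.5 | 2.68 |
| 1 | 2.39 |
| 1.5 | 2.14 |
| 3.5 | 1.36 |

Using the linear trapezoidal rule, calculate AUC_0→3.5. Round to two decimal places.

Trapezoidal AUC_0→3.5:
  [0→0.5]: (3.00+2.68)/2 × 0.5 = 1.42
  [0.5→1]: (2.68+2.39)/2 × 0.5 = 1.2675
  [1→1.5]: (2.39+2.14)/2 × 0.5 = 1.1325
  [1.5→3.5]: (2.14+1.36)/2 × 2 = 3.5
  Sum = 7.32 mg/L·h

AUC = 7.32 mg/L·h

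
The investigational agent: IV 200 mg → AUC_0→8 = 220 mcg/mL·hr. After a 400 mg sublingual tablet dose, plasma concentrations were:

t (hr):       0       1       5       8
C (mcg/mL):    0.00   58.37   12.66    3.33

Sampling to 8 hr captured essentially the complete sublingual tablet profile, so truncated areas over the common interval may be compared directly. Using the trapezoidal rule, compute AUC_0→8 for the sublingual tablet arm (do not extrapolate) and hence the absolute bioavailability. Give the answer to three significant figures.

Trapezoidal AUC_0→8 (sublingual tablet):
  [0→1]: (0.00+58.37)/2 × 1 = 29.185
  [1→5]: (58.37+12.66)/2 × 4 = 142.06
  [5→8]: (12.66+3.33)/2 × 3 = 23.985
  Sum = 195.23 mcg/mL·hr
F = (AUC_ev/D_ev)/(AUC_iv/D_iv) = (195.23/400)/(220/200) = 0.488075/1.1 = 0.4437

F = 0.444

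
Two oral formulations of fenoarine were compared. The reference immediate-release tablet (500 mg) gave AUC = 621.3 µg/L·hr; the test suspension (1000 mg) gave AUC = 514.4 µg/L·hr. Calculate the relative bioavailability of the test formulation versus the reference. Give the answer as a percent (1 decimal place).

F_rel = (AUC_test/D_test) / (AUC_ref/D_ref)
      = (514.4/1000) / (621.3/500)
      = 0.5144 / 1.2426 = 0.4140 = 41.40%

F_rel = 41.4%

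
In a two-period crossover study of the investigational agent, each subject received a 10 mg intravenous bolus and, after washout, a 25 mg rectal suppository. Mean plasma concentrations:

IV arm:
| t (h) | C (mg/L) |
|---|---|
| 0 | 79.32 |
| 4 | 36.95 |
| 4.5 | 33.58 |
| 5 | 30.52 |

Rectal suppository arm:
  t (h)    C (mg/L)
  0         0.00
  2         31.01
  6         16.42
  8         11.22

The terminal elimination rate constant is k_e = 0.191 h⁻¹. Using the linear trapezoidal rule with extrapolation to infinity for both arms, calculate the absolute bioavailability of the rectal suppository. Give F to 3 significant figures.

Trapezoidal AUC_0→5 (IV):
  [0→4]: (79.32+36.95)/2 × 4 = 232.54
  [4→4.5]: (36.95+33.58)/2 × 0.5 = 17.6325
  [4.5→5]: (33.58+30.52)/2 × 0.5 = 16.025
  Sum = 266.1975 mg/L·h
IV tail: 30.52/0.191 = 159.791; AUC_iv,0→∞ = 266.1975 + 159.791 = 425.9885 mg/L·h
Trapezoidal AUC_0→8 (rectal suppository):
  [0→2]: (0.00+31.01)/2 × 2 = 31.01
  [2→6]: (31.01+16.42)/2 × 4 = 94.86
  [6→8]: (16.42+11.22)/2 × 2 = 27.64
  Sum = 153.51 mg/L·h
rectal suppository tail: 11.22/0.191 = 58.743; AUC_ev,0→∞ = 153.51 + 58.743 = 212.253 mg/L·h
F = (AUC_ev/D_ev)/(AUC_iv/D_iv) = (212.253/25)/(425.9885/10) = 8.49012/42.59885 = 0.1993

F = 0.199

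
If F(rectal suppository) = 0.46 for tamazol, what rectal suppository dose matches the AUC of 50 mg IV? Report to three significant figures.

For equal systemic exposure: F × D_ev = D_iv
D_ev = D_iv / F = 50 / 0.46 = 108.696 mg

D_rectal = 109 mg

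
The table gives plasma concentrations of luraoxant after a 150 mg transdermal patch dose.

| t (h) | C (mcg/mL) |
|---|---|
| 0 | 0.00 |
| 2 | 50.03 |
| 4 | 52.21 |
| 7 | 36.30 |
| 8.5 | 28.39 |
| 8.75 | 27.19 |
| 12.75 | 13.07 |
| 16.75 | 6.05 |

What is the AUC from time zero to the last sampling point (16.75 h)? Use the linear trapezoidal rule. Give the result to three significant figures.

AUC = 459 mcg/mL·h

Trapezoidal AUC_0→16.75:
  [0→2]: (0.00+50.03)/2 × 2 = 50.03
  [2→4]: (50.03+52.21)/2 × 2 = 102.24
  [4→7]: (52.21+36.30)/2 × 3 = 132.765
  [7→8.5]: (36.30+28.39)/2 × 1.5 = 48.5175
  [8.5→8.75]: (28.39+27.19)/2 × 0.25 = 6.9475
  [8.75→12.75]: (27.19+13.07)/2 × 4 = 80.52
  [12.75→16.75]: (13.07+6.05)/2 × 4 = 38.24
  Sum = 459.26 mcg/mL·h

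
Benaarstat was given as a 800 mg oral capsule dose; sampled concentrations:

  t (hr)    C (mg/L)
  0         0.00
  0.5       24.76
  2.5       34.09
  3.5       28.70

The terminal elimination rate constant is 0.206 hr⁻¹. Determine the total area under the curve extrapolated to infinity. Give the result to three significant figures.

Trapezoidal AUC_0→3.5:
  [0→0.5]: (0.00+24.76)/2 × 0.5 = 6.19
  [0.5→2.5]: (24.76+34.09)/2 × 2 = 58.85
  [2.5→3.5]: (34.09+28.70)/2 × 1 = 31.395
  Sum = 96.435 mg/L·hr
Extrapolated tail: C_last / k_e = 28.70 / 0.206 = 139.320
AUC_0→∞ = 96.435 + 139.320 = 235.755 mg/L·hr

AUC = 236 mg/L·hr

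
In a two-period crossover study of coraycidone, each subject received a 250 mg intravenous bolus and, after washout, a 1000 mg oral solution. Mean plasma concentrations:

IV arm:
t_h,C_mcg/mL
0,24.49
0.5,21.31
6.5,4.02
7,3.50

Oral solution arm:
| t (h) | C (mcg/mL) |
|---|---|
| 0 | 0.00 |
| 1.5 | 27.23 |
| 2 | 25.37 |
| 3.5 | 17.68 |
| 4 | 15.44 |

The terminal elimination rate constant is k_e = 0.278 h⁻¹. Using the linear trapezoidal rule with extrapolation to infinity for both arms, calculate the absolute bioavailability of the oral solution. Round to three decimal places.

Trapezoidal AUC_0→7 (IV):
  [0→0.5]: (24.49+21.31)/2 × 0.5 = 11.45
  [0.5→6.5]: (21.31+4.02)/2 × 6 = 75.99
  [6.5→7]: (4.02+3.50)/2 × 0.5 = 1.88
  Sum = 89.32 mcg/mL·h
IV tail: 3.50/0.278 = 12.590; AUC_iv,0→∞ = 89.32 + 12.590 = 101.91 mcg/mL·h
Trapezoidal AUC_0→4 (oral solution):
  [0→1.5]: (0.00+27.23)/2 × 1.5 = 20.4225
  [1.5→2]: (27.23+25.37)/2 × 0.5 = 13.15
  [2→3.5]: (25.37+17.68)/2 × 1.5 = 32.2875
  [3.5→4]: (17.68+15.44)/2 × 0.5 = 8.28
  Sum = 74.14 mcg/mL·h
oral solution tail: 15.44/0.278 = 55.540; AUC_ev,0→∞ = 74.14 + 55.540 = 129.68 mcg/mL·h
F = (AUC_ev/D_ev)/(AUC_iv/D_iv) = (129.68/1000)/(101.91/250) = 0.12968/0.40764 = 0.3181

F = 0.318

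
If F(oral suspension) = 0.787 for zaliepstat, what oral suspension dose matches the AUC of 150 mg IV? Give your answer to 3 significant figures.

For equal systemic exposure: F × D_ev = D_iv
D_ev = D_iv / F = 150 / 0.787 = 190.597 mg

D_oral = 191 mg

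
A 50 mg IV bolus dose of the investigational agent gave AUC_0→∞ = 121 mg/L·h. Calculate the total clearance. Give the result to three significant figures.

CL = 0.413 L/h

CL = Dose_iv / AUC_0→∞
   = 50 / 121 = 0.413223 L/h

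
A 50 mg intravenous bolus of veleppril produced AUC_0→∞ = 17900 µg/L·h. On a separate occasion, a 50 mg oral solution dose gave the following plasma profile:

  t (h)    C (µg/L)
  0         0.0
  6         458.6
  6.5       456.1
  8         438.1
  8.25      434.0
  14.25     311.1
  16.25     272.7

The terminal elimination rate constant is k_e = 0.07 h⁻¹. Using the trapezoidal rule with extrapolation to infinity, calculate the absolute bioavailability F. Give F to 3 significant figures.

Trapezoidal AUC_0→16.25 (oral solution):
  [0→6]: (0.0+458.6)/2 × 6 = 1375.8
  [6→6.5]: (458.6+456.1)/2 × 0.5 = 228.675
  [6.5→8]: (456.1+438.1)/2 × 1.5 = 670.65
  [8→8.25]: (438.1+434.0)/2 × 0.25 = 109.0125
  [8.25→14.25]: (434.0+311.1)/2 × 6 = 2235.3
  [14.25→16.25]: (311.1+272.7)/2 × 2 = 583.8
  Sum = 5203.2375 µg/L·h
Tail: C_last/k_e = 272.7/0.07 = 3895.714
AUC_0→∞ (oral solution) = 5203.2375 + 3895.714 = 9098.9515 µg/L·h
F = (AUC_ev/D_ev)/(AUC_iv/D_iv) = (9098.9515/50)/(17900/50) = 181.97903/358 = 0.5083

F = 0.508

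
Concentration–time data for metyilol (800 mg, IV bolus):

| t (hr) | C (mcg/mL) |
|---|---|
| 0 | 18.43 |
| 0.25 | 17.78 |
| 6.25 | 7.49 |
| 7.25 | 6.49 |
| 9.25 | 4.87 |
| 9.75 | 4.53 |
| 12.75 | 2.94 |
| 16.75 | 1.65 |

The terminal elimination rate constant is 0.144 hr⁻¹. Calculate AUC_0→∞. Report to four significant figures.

Trapezoidal AUC_0→16.75:
  [0→0.25]: (18.43+17.78)/2 × 0.25 = 4.52625
  [0.25→6.25]: (17.78+7.49)/2 × 6 = 75.81
  [6.25→7.25]: (7.49+6.49)/2 × 1 = 6.99
  [7.25→9.25]: (6.49+4.87)/2 × 2 = 11.36
  [9.25→9.75]: (4.87+4.53)/2 × 0.5 = 2.35
  [9.75→12.75]: (4.53+2.94)/2 × 3 = 11.205
  [12.75→16.75]: (2.94+1.65)/2 × 4 = 9.18
  Sum = 121.42125 mcg/mL·hr
Extrapolated tail: C_last / k_e = 1.65 / 0.144 = 11.458
AUC_0→∞ = 121.42125 + 11.458 = 132.87925 mcg/mL·hr

AUC = 132.9 mcg/mL·hr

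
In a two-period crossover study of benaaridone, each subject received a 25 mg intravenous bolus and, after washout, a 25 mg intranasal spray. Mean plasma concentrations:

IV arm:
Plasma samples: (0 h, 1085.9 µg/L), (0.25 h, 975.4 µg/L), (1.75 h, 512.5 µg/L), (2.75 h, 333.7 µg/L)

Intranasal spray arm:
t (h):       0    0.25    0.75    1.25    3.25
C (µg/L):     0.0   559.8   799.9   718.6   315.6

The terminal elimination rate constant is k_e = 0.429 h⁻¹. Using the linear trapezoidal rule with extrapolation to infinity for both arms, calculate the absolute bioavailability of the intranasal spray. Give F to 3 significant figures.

Trapezoidal AUC_0→2.75 (IV):
  [0→0.25]: (1085.9+975.4)/2 × 0.25 = 257.6625
  [0.25→1.75]: (975.4+512.5)/2 × 1.5 = 1115.925
  [1.75→2.75]: (512.5+333.7)/2 × 1 = 423.1
  Sum = 1796.6875 µg/L·h
IV tail: 333.7/0.429 = 777.855; AUC_iv,0→∞ = 1796.6875 + 777.855 = 2574.5425 µg/L·h
Trapezoidal AUC_0→3.25 (intranasal spray):
  [0→0.25]: (0.0+559.8)/2 × 0.25 = 69.975
  [0.25→0.75]: (559.8+799.9)/2 × 0.5 = 339.925
  [0.75→1.25]: (799.9+718.6)/2 × 0.5 = 379.625
  [1.25→3.25]: (718.6+315.6)/2 × 2 = 1034.2
  Sum = 1823.725 µg/L·h
intranasal spray tail: 315.6/0.429 = 735.664; AUC_ev,0→∞ = 1823.725 + 735.664 = 2559.389 µg/L·h
F = (AUC_ev/D_ev)/(AUC_iv/D_iv) = (2559.389/25)/(2574.5425/25) = 102.37556/102.9817 = 0.9941

F = 0.994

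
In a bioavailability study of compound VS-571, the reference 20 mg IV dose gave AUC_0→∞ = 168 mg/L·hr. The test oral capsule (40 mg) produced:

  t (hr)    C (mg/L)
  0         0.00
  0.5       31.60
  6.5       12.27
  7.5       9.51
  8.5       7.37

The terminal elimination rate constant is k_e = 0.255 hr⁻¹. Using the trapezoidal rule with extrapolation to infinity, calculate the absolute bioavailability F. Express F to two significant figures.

F = 0.56

Trapezoidal AUC_0→8.5 (oral capsule):
  [0→0.5]: (0.00+31.60)/2 × 0.5 = 7.9
  [0.5→6.5]: (31.60+12.27)/2 × 6 = 131.61
  [6.5→7.5]: (12.27+9.51)/2 × 1 = 10.89
  [7.5→8.5]: (9.51+7.37)/2 × 1 = 8.44
  Sum = 158.84 mg/L·hr
Tail: C_last/k_e = 7.37/0.255 = 28.902
AUC_0→∞ (oral capsule) = 158.84 + 28.902 = 187.742 mg/L·hr
F = (AUC_ev/D_ev)/(AUC_iv/D_iv) = (187.742/40)/(168/20) = 4.69355/8.4 = 0.5588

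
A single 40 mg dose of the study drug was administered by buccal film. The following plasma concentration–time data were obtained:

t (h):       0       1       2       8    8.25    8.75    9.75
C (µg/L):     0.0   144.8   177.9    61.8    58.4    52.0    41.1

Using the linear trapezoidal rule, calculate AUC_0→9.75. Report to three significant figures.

AUC = 1040 µg/L·h

Trapezoidal AUC_0→9.75:
  [0→1]: (0.0+144.8)/2 × 1 = 72.4
  [1→2]: (144.8+177.9)/2 × 1 = 161.35
  [2→8]: (177.9+61.8)/2 × 6 = 719.1
  [8→8.25]: (61.8+58.4)/2 × 0.25 = 15.025
  [8.25→8.75]: (58.4+52.0)/2 × 0.5 = 27.6
  [8.75→9.75]: (52.0+41.1)/2 × 1 = 46.55
  Sum = 1042.025 µg/L·h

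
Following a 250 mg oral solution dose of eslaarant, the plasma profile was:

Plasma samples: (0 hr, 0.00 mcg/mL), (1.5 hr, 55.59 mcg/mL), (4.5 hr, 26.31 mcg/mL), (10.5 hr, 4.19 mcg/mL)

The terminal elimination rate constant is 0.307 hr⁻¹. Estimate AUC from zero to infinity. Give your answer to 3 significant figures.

Trapezoidal AUC_0→10.5:
  [0→1.5]: (0.00+55.59)/2 × 1.5 = 41.6925
  [1.5→4.5]: (55.59+26.31)/2 × 3 = 122.85
  [4.5→10.5]: (26.31+4.19)/2 × 6 = 91.5
  Sum = 256.0425 mcg/mL·hr
Extrapolated tail: C_last / k_e = 4.19 / 0.307 = 13.648
AUC_0→∞ = 256.0425 + 13.648 = 269.6905 mcg/mL·hr

AUC = 270 mcg/mL·hr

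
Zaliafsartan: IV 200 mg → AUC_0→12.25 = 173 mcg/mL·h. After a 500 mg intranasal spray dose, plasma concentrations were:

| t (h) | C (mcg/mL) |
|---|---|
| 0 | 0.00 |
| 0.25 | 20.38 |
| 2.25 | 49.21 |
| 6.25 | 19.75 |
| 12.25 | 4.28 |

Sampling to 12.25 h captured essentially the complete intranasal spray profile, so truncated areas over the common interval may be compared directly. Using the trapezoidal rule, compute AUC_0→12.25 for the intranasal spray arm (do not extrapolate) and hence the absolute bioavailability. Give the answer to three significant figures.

F = 0.652

Trapezoidal AUC_0→12.25 (intranasal spray):
  [0→0.25]: (0.00+20.38)/2 × 0.25 = 2.5475
  [0.25→2.25]: (20.38+49.21)/2 × 2 = 69.59
  [2.25→6.25]: (49.21+19.75)/2 × 4 = 137.92
  [6.25→12.25]: (19.75+4.28)/2 × 6 = 72.09
  Sum = 282.1475 mcg/mL·h
F = (AUC_ev/D_ev)/(AUC_iv/D_iv) = (282.1475/500)/(173/200) = 0.564295/0.865 = 0.6524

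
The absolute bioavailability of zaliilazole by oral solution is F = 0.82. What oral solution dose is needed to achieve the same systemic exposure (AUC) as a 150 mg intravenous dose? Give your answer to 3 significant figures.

D_oral = 183 mg

For equal systemic exposure: F × D_ev = D_iv
D_ev = D_iv / F = 150 / 0.82 = 182.927 mg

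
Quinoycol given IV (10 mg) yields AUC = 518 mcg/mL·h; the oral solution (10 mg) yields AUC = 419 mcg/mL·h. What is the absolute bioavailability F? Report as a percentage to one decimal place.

F = 80.9%

F = (AUC_ev / D_ev) / (AUC_iv / D_iv)
  = (419/10) / (518/10)
  = 41.9 / 51.8 = 0.8089
  = 80.89%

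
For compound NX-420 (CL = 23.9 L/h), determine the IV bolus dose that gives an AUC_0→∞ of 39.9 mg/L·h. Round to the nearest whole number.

Dose = 954 mg

Dose_iv = CL × AUC_0→∞
     = 23.9 × 39.9 = 953.61 mg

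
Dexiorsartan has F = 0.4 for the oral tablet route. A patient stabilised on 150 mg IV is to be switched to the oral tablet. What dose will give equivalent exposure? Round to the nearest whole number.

D_oral = 375 mg

For equal systemic exposure: F × D_ev = D_iv
D_ev = D_iv / F = 150 / 0.4 = 375 mg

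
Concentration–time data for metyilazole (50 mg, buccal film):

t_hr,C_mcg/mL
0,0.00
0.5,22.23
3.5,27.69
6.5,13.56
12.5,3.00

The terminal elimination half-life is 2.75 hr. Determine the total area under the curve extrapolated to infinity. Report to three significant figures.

AUC = 204 mcg/mL·hr

Trapezoidal AUC_0→12.5:
  [0→0.5]: (0.00+22.23)/2 × 0.5 = 5.5575
  [0.5→3.5]: (22.23+27.69)/2 × 3 = 74.88
  [3.5→6.5]: (27.69+13.56)/2 × 3 = 61.875
  [6.5→12.5]: (13.56+3.00)/2 × 6 = 49.68
  Sum = 191.9925 mcg/mL·hr
k_e = ln2 / t½ = 0.693147 / 2.75 = 0.2521 hr^-1
Extrapolated tail: C_last / k_e = 3.00 / 0.2521 = 11.900
AUC_0→∞ = 191.9925 + 11.900 = 203.8925 mcg/mL·hr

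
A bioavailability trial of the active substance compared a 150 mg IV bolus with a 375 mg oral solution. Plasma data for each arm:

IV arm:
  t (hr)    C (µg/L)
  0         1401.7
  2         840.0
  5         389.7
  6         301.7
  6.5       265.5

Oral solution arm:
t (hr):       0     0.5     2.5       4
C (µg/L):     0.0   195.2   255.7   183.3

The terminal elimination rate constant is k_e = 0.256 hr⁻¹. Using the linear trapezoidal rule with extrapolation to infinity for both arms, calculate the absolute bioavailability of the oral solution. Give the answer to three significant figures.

F = 0.110

Trapezoidal AUC_0→6.5 (IV):
  [0→2]: (1401.7+840.0)/2 × 2 = 2241.7
  [2→5]: (840.0+389.7)/2 × 3 = 1844.55
  [5→6]: (389.7+301.7)/2 × 1 = 345.7
  [6→6.5]: (301.7+265.5)/2 × 0.5 = 141.8
  Sum = 4573.75 µg/L·hr
IV tail: 265.5/0.256 = 1037.109; AUC_iv,0→∞ = 4573.75 + 1037.109 = 5610.859 µg/L·hr
Trapezoidal AUC_0→4 (oral solution):
  [0→0.5]: (0.0+195.2)/2 × 0.5 = 48.8
  [0.5→2.5]: (195.2+255.7)/2 × 2 = 450.9
  [2.5→4]: (255.7+183.3)/2 × 1.5 = 329.25
  Sum = 828.95 µg/L·hr
oral solution tail: 183.3/0.256 = 716.016; AUC_ev,0→∞ = 828.95 + 716.016 = 1544.966 µg/L·hr
F = (AUC_ev/D_ev)/(AUC_iv/D_iv) = (1544.966/375)/(5610.859/150) = 4.11991/37.4057 = 0.1101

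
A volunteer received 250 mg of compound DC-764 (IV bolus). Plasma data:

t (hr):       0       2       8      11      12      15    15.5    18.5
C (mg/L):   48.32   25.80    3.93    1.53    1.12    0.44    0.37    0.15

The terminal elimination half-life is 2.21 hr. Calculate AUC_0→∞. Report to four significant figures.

Trapezoidal AUC_0→18.5:
  [0→2]: (48.32+25.80)/2 × 2 = 74.12
  [2→8]: (25.80+3.93)/2 × 6 = 89.19
  [8→11]: (3.93+1.53)/2 × 3 = 8.19
  [11→12]: (1.53+1.12)/2 × 1 = 1.325
  [12→15]: (1.12+0.44)/2 × 3 = 2.34
  [15→15.5]: (0.44+0.37)/2 × 0.5 = 0.2025
  [15.5→18.5]: (0.37+0.15)/2 × 3 = 0.78
  Sum = 176.1475 mg/L·hr
k_e = ln2 / t½ = 0.693147 / 2.21 = 0.3136 hr^-1
Extrapolated tail: C_last / k_e = 0.15 / 0.3136 = 0.478
AUC_0→∞ = 176.1475 + 0.478 = 176.6255 mg/L·hr

AUC = 176.6 mg/L·hr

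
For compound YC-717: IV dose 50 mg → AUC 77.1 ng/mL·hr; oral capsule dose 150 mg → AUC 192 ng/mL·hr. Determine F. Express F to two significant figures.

F = (AUC_ev / D_ev) / (AUC_iv / D_iv)
  = (192/150) / (77.1/50)
  = 1.28 / 1.542 = 0.8301

F = 0.83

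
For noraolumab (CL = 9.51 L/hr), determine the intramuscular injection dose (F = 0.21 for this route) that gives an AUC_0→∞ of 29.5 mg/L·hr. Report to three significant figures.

Dose = CL × AUC_0→∞ / F
     = 9.51 × 29.5 / 0.21 = 1335.93 mg

Dose = 1340 mg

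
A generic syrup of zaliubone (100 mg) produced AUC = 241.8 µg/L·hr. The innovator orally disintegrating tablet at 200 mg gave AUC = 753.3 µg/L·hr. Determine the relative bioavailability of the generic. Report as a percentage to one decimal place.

F_rel = 64.2%

F_rel = (AUC_test/D_test) / (AUC_ref/D_ref)
      = (241.8/100) / (753.3/200)
      = 2.418 / 3.7665 = 0.6420 = 64.20%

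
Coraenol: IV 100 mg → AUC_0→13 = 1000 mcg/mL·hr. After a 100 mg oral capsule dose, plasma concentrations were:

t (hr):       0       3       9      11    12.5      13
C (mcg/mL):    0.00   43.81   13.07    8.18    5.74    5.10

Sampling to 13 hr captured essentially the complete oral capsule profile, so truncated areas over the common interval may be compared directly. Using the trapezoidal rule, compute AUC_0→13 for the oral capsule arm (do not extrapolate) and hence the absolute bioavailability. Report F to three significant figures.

Trapezoidal AUC_0→13 (oral capsule):
  [0→3]: (0.00+43.81)/2 × 3 = 65.715
  [3→9]: (43.81+13.07)/2 × 6 = 170.64
  [9→11]: (13.07+8.18)/2 × 2 = 21.25
  [11→12.5]: (8.18+5.74)/2 × 1.5 = 10.44
  [12.5→13]: (5.74+5.10)/2 × 0.5 = 2.71
  Sum = 270.755 mcg/mL·hr
F = (AUC_ev/D_ev)/(AUC_iv/D_iv) = (270.755/100)/(1000/100) = 2.70755/10 = 0.2708

F = 0.271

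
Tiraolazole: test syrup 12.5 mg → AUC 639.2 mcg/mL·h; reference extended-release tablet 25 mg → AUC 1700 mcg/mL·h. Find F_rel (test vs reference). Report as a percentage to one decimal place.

F_rel = 75.2%

F_rel = (AUC_test/D_test) / (AUC_ref/D_ref)
      = (639.2/12.5) / (1700/25)
      = 51.136 / 68 = 0.7520 = 75.20%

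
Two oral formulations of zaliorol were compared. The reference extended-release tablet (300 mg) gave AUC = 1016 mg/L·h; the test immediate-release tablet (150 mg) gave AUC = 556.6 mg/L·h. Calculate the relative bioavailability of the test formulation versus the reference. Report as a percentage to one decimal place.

F_rel = 109.6%

F_rel = (AUC_test/D_test) / (AUC_ref/D_ref)
      = (556.6/150) / (1016/300)
      = 3.71067 / 3.38667 = 1.0957 = 109.57%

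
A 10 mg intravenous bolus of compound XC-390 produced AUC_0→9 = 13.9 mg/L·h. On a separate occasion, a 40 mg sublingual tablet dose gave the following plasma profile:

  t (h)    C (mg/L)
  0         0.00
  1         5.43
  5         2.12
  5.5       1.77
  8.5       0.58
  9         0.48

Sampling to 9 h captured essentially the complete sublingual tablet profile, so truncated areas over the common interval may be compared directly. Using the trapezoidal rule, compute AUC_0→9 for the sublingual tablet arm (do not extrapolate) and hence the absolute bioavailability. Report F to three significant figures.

F = 0.406

Trapezoidal AUC_0→9 (sublingual tablet):
  [0→1]: (0.00+5.43)/2 × 1 = 2.715
  [1→5]: (5.43+2.12)/2 × 4 = 15.1
  [5→5.5]: (2.12+1.77)/2 × 0.5 = 0.9725
  [5.5→8.5]: (1.77+0.58)/2 × 3 = 3.525
  [8.5→9]: (0.58+0.48)/2 × 0.5 = 0.265
  Sum = 22.5775 mg/L·h
F = (AUC_ev/D_ev)/(AUC_iv/D_iv) = (22.5775/40)/(13.9/10) = 0.5644375/1.39 = 0.4061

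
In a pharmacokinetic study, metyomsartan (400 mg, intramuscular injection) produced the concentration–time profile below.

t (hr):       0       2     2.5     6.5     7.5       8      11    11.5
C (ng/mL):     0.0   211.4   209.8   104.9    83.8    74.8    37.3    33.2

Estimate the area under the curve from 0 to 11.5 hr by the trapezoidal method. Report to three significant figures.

Trapezoidal AUC_0→11.5:
  [0→2]: (0.0+211.4)/2 × 2 = 211.4
  [2→2.5]: (211.4+209.8)/2 × 0.5 = 105.3
  [2.5→6.5]: (209.8+104.9)/2 × 4 = 629.4
  [6.5→7.5]: (104.9+83.8)/2 × 1 = 94.35
  [7.5→8]: (83.8+74.8)/2 × 0.5 = 39.65
  [8→11]: (74.8+37.3)/2 × 3 = 168.15
  [11→11.5]: (37.3+33.2)/2 × 0.5 = 17.625
  Sum = 1265.875 ng/mL·hr

AUC = 1270 ng/mL·hr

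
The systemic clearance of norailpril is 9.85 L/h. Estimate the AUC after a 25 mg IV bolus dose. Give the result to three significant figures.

AUC_0→∞ = Dose_iv / CL
        = 25 / 9.85 = 2.53807 mg/L·h

AUC = 2.54 mg/L·h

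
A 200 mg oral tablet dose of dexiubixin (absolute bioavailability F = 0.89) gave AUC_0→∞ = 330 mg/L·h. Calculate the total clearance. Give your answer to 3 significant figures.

CL = F × Dose / AUC_0→∞
   = 0.89 × 200 / 330 = 0.539394 L/h

CL = 0.539 L/h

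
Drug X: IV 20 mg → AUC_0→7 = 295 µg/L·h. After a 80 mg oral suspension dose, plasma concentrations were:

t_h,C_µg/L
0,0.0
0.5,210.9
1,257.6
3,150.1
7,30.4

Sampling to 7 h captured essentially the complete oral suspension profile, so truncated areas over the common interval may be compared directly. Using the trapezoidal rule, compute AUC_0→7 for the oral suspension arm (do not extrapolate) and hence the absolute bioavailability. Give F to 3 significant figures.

F = 0.795

Trapezoidal AUC_0→7 (oral suspension):
  [0→0.5]: (0.0+210.9)/2 × 0.5 = 52.725
  [0.5→1]: (210.9+257.6)/2 × 0.5 = 117.125
  [1→3]: (257.6+150.1)/2 × 2 = 407.7
  [3→7]: (150.1+30.4)/2 × 4 = 361.0
  Sum = 938.55 µg/L·h
F = (AUC_ev/D_ev)/(AUC_iv/D_iv) = (938.55/80)/(295/20) = 11.731875/14.75 = 0.7954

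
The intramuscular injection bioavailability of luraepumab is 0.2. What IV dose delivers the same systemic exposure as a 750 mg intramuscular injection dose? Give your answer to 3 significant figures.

Systemic exposure from an extravascular dose = F × D_ev, so the equivalent IV dose is F × D_ev.
D_iv = F × D_ev = 0.2 × 750 = 150 mg

D_iv = 150 mg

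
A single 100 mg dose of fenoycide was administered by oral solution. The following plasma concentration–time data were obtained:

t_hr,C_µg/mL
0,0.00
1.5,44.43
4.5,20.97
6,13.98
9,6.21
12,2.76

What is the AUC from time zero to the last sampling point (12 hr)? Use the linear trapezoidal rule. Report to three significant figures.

AUC = 201 µg/mL·hr

Trapezoidal AUC_0→12:
  [0→1.5]: (0.00+44.43)/2 × 1.5 = 33.3225
  [1.5→4.5]: (44.43+20.97)/2 × 3 = 98.1
  [4.5→6]: (20.97+13.98)/2 × 1.5 = 26.2125
  [6→9]: (13.98+6.21)/2 × 3 = 30.285
  [9→12]: (6.21+2.76)/2 × 3 = 13.455
  Sum = 201.375 µg/mL·hr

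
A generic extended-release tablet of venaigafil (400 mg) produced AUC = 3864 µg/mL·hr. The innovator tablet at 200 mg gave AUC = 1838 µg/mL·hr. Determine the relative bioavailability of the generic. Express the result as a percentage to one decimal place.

F_rel = 105.1%

F_rel = (AUC_test/D_test) / (AUC_ref/D_ref)
      = (3864/400) / (1838/200)
      = 9.66 / 9.19 = 1.0511 = 105.11%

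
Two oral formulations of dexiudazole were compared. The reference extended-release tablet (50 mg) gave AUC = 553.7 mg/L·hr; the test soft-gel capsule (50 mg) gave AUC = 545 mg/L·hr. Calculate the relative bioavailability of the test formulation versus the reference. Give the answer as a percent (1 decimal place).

F_rel = 98.4%

F_rel = (AUC_test/D_test) / (AUC_ref/D_ref)
      = (545/50) / (553.7/50)
      = 10.9 / 11.074 = 0.9843 = 98.43%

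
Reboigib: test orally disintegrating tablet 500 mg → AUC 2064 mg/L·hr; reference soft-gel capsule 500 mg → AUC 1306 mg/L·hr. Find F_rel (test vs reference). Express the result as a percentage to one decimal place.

F_rel = 158.0%

F_rel = (AUC_test/D_test) / (AUC_ref/D_ref)
      = (2064/500) / (1306/500)
      = 4.128 / 2.612 = 1.5804 = 158.04%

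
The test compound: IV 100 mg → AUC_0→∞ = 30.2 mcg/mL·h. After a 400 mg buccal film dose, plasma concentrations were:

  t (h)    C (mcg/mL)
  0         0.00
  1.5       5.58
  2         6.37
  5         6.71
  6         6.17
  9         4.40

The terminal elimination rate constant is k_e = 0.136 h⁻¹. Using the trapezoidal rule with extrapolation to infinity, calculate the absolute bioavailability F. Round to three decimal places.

Trapezoidal AUC_0→9 (buccal film):
  [0→1.5]: (0.00+5.58)/2 × 1.5 = 4.185
  [1.5→2]: (5.58+6.37)/2 × 0.5 = 2.9875
  [2→5]: (6.37+6.71)/2 × 3 = 19.62
  [5→6]: (6.71+6.17)/2 × 1 = 6.44
  [6→9]: (6.17+4.40)/2 × 3 = 15.855
  Sum = 49.0875 mcg/mL·h
Tail: C_last/k_e = 4.40/0.136 = 32.353
AUC_0→∞ (buccal film) = 49.0875 + 32.353 = 81.4405 mcg/mL·h
F = (AUC_ev/D_ev)/(AUC_iv/D_iv) = (81.4405/400)/(30.2/100) = 0.20360125/0.302 = 0.6742

F = 0.674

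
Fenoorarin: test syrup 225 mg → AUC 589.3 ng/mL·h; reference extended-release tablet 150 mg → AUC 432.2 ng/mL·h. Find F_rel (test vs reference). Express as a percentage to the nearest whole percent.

F_rel = 91%

F_rel = (AUC_test/D_test) / (AUC_ref/D_ref)
      = (589.3/225) / (432.2/150)
      = 2.61911 / 2.88133 = 0.9090 = 90.90%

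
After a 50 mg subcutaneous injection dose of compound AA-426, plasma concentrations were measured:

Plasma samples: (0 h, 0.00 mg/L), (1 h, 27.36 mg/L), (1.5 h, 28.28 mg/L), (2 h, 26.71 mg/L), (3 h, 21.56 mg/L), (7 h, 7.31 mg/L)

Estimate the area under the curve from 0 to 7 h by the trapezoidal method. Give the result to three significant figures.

Trapezoidal AUC_0→7:
  [0→1]: (0.00+27.36)/2 × 1 = 13.68
  [1→1.5]: (27.36+28.28)/2 × 0.5 = 13.91
  [1.5→2]: (28.28+26.71)/2 × 0.5 = 13.7475
  [2→3]: (26.71+21.56)/2 × 1 = 24.135
  [3→7]: (21.56+7.31)/2 × 4 = 57.74
  Sum = 123.2125 mg/L·h

AUC = 123 mg/L·h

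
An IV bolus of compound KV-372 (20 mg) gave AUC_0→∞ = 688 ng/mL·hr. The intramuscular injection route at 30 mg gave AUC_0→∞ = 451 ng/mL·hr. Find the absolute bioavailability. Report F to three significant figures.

F = 0.437

F = (AUC_ev / D_ev) / (AUC_iv / D_iv)
  = (451/30) / (688/20)
  = 15.0333 / 34.4 = 0.4370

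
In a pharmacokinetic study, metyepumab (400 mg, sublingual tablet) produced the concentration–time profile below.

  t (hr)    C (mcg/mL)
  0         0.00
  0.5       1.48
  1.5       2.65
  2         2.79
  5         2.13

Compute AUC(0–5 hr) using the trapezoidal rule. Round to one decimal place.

AUC = 11.2 mcg/mL·hr

Trapezoidal AUC_0→5:
  [0→0.5]: (0.00+1.48)/2 × 0.5 = 0.37
  [0.5→1.5]: (1.48+2.65)/2 × 1 = 2.065
  [1.5→2]: (2.65+2.79)/2 × 0.5 = 1.36
  [2→5]: (2.79+2.13)/2 × 3 = 7.38
  Sum = 11.175 mcg/mL·hr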